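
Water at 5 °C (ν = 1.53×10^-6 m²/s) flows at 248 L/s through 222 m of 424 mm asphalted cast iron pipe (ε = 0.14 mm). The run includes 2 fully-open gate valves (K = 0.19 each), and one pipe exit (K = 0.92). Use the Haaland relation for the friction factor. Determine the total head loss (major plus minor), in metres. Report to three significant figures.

H_L ≈ 1.56 m

V = 4Q/(πD²) = 1.756 m/s; V²/2g = 0.1572 m
Re = 4.87×10^5, ε/D = 3.30×10^-4 → f = 0.01642 (Haaland)
Major: h_f = f(L/D)·V²/2g = 0.01642·523.6·0.1572 = 1.352 m
Minor: ΣK = 1.30; h_m = ΣK·V²/2g = 0.2044 m
Total H_L = 1.352 + 0.2044 = 1.556 m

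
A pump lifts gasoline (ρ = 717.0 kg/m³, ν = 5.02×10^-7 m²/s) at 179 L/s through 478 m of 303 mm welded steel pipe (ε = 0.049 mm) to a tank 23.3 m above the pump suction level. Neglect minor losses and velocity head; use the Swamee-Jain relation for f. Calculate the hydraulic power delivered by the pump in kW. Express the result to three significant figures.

P_hyd ≈ 38.1 kW

V = 4Q/(πD²) = 2.482 m/s; Re = 1.50×10^6; ε/D = 1.62×10^-4; f = 0.01401
h_f = f(L/D)V²/2g = 6.940 m
Total head H = z + h_f = 23.3 + 6.940 = 30.24 m
P_hyd = ρgQH = 717.0·9.81·0.179·30.24 = 38.07 kW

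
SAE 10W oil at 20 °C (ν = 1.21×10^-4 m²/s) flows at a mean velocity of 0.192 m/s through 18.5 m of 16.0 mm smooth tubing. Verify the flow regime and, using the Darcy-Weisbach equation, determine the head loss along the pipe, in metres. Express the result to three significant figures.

h_f ≈ 5.48 m

Re = VD/ν = 0.192·0.01600/1.21×10^-4 = 25.4 → laminar (Re < 2300)
f = 64/Re = 2.521
h_f = f(L/D)V²/(2g) = 2.521·(18.5/0.01600)·0.192²/(2·9.81) = 5.476 m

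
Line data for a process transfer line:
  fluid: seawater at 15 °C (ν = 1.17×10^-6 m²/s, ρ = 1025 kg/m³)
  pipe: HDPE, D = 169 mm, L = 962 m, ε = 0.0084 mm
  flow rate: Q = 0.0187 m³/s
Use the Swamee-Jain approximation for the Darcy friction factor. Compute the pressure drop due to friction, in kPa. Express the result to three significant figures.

Δp ≈ 35.5 kPa

V = 4Q/(πD²) = 4·0.0187/(π·0.169²) = 0.8336 m/s
Re = VD/ν = 0.8336·0.169/1.17×10^-6 = 1.20×10^5 → turbulent
ε/D = 0.0084/169 = 4.97×10^-5
Swamee-Jain: f = 0.01752
h_f = f(L/D)V²/(2g) = 0.01752·(962/0.169)·0.8336²/(2·9.81) = 3.533 m
Δp = ρg·h_f = 1025·9.81·3.533 = 35.52 kPa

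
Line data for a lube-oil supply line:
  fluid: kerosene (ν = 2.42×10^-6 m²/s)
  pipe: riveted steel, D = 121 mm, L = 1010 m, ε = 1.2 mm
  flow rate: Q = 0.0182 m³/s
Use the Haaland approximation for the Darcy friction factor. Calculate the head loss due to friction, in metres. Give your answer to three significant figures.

h_f ≈ 41.1 m

V = 4Q/(πD²) = 4·0.0182/(π·0.121²) = 1.583 m/s
Re = VD/ν = 1.583·0.121/2.42×10^-6 = 7.91×10^4 → turbulent
ε/D = 1.2/121 = 0.00992
Haaland: f = 0.03858
h_f = f(L/D)V²/(2g) = 0.03858·(1010/0.121)·1.583²/(2·9.81) = 41.12 m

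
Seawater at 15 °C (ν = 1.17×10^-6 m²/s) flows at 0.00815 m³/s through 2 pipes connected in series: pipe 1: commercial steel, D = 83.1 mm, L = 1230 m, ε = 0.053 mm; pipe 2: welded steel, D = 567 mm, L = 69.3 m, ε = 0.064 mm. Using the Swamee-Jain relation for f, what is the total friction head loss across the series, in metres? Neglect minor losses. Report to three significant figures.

H ≈ 35.5 m

Pipe 1: V = 1.503 m/s, Re = 1.07×10^5, ε/D = 6.38×10^-4, f = 0.02083, h_1 = f(L/D)V²/2g = 35.49 m
Pipe 2: V = 0.03228 m/s, Re = 1.56×10^4, ε/D = 1.13×10^-4, f = 0.02773, h_2 = f(L/D)V²/2g = 1.800×10^-4 m
Series → Q common, losses add: H = Σh = 35.49 m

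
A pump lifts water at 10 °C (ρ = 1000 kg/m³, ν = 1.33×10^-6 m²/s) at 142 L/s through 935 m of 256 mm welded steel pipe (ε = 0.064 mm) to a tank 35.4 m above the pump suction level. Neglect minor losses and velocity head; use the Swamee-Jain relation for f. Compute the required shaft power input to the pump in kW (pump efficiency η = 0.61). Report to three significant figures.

P_shaft ≈ 132 kW

V = 4Q/(πD²) = 2.759 m/s; Re = 5.31×10^5; ε/D = 2.50×10^-4; f = 0.01589
h_f = f(L/D)V²/2g = 22.51 m
Total head H = z + h_f = 35.4 + 22.51 = 57.91 m
P_hyd = ρgQH = 1000·9.81·0.142·57.91 = 80.67 kW
P_shaft = P_hyd/η = 80.67/0.61 = 132.2 kW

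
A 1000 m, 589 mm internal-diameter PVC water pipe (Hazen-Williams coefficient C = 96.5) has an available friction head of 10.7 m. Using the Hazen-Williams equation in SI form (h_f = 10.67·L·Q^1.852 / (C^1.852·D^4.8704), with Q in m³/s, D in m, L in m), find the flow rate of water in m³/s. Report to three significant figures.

Q ≈ 0.576 m³/s

Rearranging: Q = [h_f·C^1.852·D^4.8704 / (10.67·L)]^(1/1.852)
Q = [10.7·96.5^1.852·0.589^4.8704 / (10.67·1000)]^0.540 = 0.5765 m³/s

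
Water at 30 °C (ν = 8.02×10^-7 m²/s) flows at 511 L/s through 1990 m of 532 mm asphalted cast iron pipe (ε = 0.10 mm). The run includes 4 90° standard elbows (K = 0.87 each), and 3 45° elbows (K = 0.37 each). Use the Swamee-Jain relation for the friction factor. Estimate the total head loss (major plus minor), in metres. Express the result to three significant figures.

H_L ≈ 15.7 m

V = 4Q/(πD²) = 2.299 m/s; V²/2g = 0.2693 m
Re = 1.52×10^6, ε/D = 1.88×10^-4 → f = 0.01432 (Swamee-Jain)
Major: h_f = f(L/D)·V²/2g = 0.01432·3741·0.2693 = 14.43 m
Minor: ΣK = 4.59; h_m = ΣK·V²/2g = 1.236 m
Total H_L = 14.43 + 1.236 = 15.67 m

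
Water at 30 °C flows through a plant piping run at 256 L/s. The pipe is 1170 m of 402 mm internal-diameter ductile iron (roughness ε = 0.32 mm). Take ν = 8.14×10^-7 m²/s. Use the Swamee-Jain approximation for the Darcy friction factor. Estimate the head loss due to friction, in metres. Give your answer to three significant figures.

h_f ≈ 11.5 m

V = 4Q/(πD²) = 4·0.256/(π·0.402²) = 2.017 m/s
Re = VD/ν = 2.017·0.402/8.14×10^-7 = 9.96×10^5 → turbulent
ε/D = 0.32/402 = 7.96×10^-4
Swamee-Jain: f = 0.01904
h_f = f(L/D)V²/(2g) = 0.01904·(1170/0.402)·2.017²/(2·9.81) = 11.49 m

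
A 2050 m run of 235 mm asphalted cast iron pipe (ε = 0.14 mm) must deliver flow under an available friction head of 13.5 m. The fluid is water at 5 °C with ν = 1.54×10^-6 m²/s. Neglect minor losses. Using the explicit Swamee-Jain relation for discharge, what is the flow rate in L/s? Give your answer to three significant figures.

Q ≈ 54.3 L/s

Swamee-Jain (Type II): Q = -0.965·√(gD⁵h_f/L)·ln[ε/(3.7D) + √(3.17ν²L/(gD³h_f))]
√(gD⁵h_f/L) = √(9.81·0.235⁵·13.5/2050) = 0.006804
ε/(3.7D) = 1.61×10^-4; √(3.17ν²L/(gD³h_f)) = 9.47×10^-5
Q = -0.965·0.006804·ln(2.557×10^-4) = 0.05431 m³/s
Check: V = 1.25 m/s, Re = 1.91×10^5, f = 0.01949, h_f = 13.6 m ≈ 13.5 m ✓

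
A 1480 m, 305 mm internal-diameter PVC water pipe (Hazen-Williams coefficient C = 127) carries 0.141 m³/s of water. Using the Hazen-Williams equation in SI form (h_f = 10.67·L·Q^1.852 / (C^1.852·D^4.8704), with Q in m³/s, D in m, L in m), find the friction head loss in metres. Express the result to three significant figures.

h_f = 10.67·1480·0.141^1.852 / (127^1.852·0.305^4.8704) = 17.31 m

h_f ≈ 17.3 m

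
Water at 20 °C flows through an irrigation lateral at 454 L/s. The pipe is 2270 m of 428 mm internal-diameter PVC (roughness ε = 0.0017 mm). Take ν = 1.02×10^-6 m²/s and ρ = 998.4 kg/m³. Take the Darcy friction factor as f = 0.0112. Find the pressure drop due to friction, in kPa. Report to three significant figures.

V = 4Q/(πD²) = 4·0.454/(π·0.428²) = 3.156 m/s
h_f = f(L/D)V²/(2g) = 0.01120·(2270/0.428)·3.156²/(2·9.81) = 30.15 m
Δp = ρg·h_f = 998.4·9.81·30.15 = 295.3 kPa

Δp ≈ 295 kPa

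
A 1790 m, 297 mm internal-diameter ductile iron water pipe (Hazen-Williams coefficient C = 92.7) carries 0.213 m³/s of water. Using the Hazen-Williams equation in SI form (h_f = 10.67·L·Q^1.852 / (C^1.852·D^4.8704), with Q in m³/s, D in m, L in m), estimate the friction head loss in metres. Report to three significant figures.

h_f ≈ 91.6 m

h_f = 10.67·1790·0.213^1.852 / (92.7^1.852·0.297^4.8704) = 91.63 m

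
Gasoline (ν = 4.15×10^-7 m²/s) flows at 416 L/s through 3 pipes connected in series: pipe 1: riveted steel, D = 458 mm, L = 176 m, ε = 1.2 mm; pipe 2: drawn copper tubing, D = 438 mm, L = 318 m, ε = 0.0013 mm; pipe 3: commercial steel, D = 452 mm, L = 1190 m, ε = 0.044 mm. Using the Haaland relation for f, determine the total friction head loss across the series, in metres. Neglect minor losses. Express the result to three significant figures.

Pipe 1: V = 2.525 m/s, Re = 2.79×10^6, ε/D = 0.00262, f = 0.02530, h_1 = f(L/D)V²/2g = 3.159 m
Pipe 2: V = 2.761 m/s, Re = 2.91×10^6, ε/D = 2.97×10^-6, f = 0.009858, h_2 = f(L/D)V²/2g = 2.781 m
Pipe 3: V = 2.593 m/s, Re = 2.82×10^6, ε/D = 9.73×10^-5, f = 0.01249, h_3 = f(L/D)V²/2g = 11.27 m
Series → Q common, losses add: H = Σh = 17.20 m

H ≈ 17.2 m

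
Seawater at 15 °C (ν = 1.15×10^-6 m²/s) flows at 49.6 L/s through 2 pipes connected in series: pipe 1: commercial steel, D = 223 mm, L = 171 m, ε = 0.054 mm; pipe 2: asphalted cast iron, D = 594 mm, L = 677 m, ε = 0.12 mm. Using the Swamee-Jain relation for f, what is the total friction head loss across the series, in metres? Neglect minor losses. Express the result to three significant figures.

Pipe 1: V = 1.270 m/s, Re = 2.46×10^5, ε/D = 2.42×10^-4, f = 0.01700, h_1 = f(L/D)V²/2g = 1.071 m
Pipe 2: V = 0.1790 m/s, Re = 9.25×10^4, ε/D = 2.02×10^-4, f = 0.01926, h_2 = f(L/D)V²/2g = 0.03584 m
Series → Q common, losses add: H = Σh = 1.107 m

H ≈ 1.11 m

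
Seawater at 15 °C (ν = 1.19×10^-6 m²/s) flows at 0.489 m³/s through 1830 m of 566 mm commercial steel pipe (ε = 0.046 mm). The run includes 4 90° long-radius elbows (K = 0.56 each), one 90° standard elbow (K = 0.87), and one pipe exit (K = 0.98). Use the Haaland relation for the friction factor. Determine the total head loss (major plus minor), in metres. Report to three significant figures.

V = 4Q/(πD²) = 1.944 m/s; V²/2g = 0.1925 m
Re = 9.24×10^5, ε/D = 8.13×10^-5 → f = 0.01314 (Haaland)
Major: h_f = f(L/D)·V²/2g = 0.01314·3233·0.1925 = 8.177 m
Minor: ΣK = 4.09; h_m = ΣK·V²/2g = 0.7874 m
Total H_L = 8.177 + 0.7874 = 8.964 m

H_L ≈ 8.96 m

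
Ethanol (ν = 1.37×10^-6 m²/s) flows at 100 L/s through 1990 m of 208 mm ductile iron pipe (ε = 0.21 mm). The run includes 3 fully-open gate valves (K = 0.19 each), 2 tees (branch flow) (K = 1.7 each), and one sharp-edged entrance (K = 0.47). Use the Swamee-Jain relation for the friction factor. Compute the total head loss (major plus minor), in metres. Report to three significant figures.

V = 4Q/(πD²) = 2.943 m/s; V²/2g = 0.4414 m
Re = 4.47×10^5, ε/D = 0.00101 → f = 0.02047 (Swamee-Jain)
Major: h_f = f(L/D)·V²/2g = 0.02047·9567·0.4414 = 86.45 m
Minor: ΣK = 4.44; h_m = ΣK·V²/2g = 1.960 m
Total H_L = 86.45 + 1.960 = 88.41 m

H_L ≈ 88.4 m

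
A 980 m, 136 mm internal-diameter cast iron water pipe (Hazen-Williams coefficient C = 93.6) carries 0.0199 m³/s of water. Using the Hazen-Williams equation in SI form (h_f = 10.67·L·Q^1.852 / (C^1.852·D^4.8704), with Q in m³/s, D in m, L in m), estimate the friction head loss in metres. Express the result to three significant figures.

h_f ≈ 27.4 m

h_f = 10.67·980·0.0199^1.852 / (93.6^1.852·0.136^4.8704) = 27.42 m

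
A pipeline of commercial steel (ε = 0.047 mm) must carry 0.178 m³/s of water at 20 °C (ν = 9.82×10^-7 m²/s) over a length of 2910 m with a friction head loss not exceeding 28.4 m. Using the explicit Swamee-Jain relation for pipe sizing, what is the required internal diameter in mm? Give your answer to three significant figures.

Swamee-Jain (Type III): D = 0.66·[ε^1.25·(LQ²/(gh_f))^4.75 + ν·Q^9.4·(L/(gh_f))^5.2]^0.04
LQ²/(gh_f) = 0.3309; L/(gh_f) = 10.44
Term 1 = ε^1.25·(…)^4.75 = 2.04×10^-8; Term 2 = ν·Q^9.4·(…)^5.2 = 1.76×10^-8
D = 0.66·(2.04×10^-8 + 1.76×10^-8)^0.04 = 0.3332 m = 333 mm
Check: V = 2.04 m/s, Re = 6.93×10^5, f = 0.01448, h_f = 26.9 m ≈ 28.4 m ✓

D ≈ 333 mm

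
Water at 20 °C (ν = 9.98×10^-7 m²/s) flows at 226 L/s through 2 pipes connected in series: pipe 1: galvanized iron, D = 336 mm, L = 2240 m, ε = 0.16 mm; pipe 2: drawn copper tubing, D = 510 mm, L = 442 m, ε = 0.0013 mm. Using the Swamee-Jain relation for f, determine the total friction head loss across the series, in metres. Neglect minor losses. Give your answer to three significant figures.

H ≈ 38.7 m

Pipe 1: V = 2.549 m/s, Re = 8.58×10^5, ε/D = 4.76×10^-4, f = 0.01722, h_1 = f(L/D)V²/2g = 38.02 m
Pipe 2: V = 1.106 m/s, Re = 5.65×10^5, ε/D = 2.55×10^-6, f = 0.01285, h_2 = f(L/D)V²/2g = 0.6949 m
Series → Q common, losses add: H = Σh = 38.71 m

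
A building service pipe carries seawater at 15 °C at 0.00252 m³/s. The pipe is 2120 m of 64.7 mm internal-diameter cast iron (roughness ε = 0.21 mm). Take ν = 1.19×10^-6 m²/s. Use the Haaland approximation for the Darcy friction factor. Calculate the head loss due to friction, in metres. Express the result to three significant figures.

V = 4Q/(πD²) = 4·0.00252/(π·0.0647²) = 0.7665 m/s
Re = VD/ν = 0.7665·0.0647/1.19×10^-6 = 4.17×10^4 → turbulent
ε/D = 0.21/64.7 = 0.00325
Haaland: f = 0.02933
h_f = f(L/D)V²/(2g) = 0.02933·(2120/0.0647)·0.7665²/(2·9.81) = 28.77 m

h_f ≈ 28.8 m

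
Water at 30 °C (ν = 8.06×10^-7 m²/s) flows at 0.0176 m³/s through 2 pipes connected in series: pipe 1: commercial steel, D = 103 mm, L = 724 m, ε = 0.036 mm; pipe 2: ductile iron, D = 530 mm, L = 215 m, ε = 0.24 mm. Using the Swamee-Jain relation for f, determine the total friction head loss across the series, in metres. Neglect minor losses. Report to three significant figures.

H ≈ 28.1 m

Pipe 1: V = 2.112 m/s, Re = 2.70×10^5, ε/D = 3.50×10^-4, f = 0.01756, h_1 = f(L/D)V²/2g = 28.07 m
Pipe 2: V = 0.07978 m/s, Re = 5.25×10^4, ε/D = 4.53×10^-4, f = 0.02228, h_2 = f(L/D)V²/2g = 0.002931 m
Series → Q common, losses add: H = Σh = 28.08 m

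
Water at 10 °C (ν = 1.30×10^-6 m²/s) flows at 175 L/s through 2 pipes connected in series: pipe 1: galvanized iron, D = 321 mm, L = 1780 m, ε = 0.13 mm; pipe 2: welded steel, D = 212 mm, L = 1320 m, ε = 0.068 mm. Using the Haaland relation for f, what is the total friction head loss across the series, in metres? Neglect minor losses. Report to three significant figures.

Pipe 1: V = 2.162 m/s, Re = 5.34×10^5, ε/D = 4.05×10^-4, f = 0.01689, h_1 = f(L/D)V²/2g = 22.32 m
Pipe 2: V = 4.958 m/s, Re = 8.08×10^5, ε/D = 3.21×10^-4, f = 0.01592, h_2 = f(L/D)V²/2g = 124.2 m
Series → Q common, losses add: H = Σh = 146.5 m

H ≈ 146 m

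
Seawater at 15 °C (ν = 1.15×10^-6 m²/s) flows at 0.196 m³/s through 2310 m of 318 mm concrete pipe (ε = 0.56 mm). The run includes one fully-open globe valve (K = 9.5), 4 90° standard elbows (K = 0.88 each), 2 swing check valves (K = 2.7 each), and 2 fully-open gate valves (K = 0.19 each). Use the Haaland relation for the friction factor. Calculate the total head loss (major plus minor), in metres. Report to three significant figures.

H_L ≈ 57.6 m

V = 4Q/(πD²) = 2.468 m/s; V²/2g = 0.3104 m
Re = 6.82×10^5, ε/D = 0.00176 → f = 0.02295 (Haaland)
Major: h_f = f(L/D)·V²/2g = 0.02295·7264·0.3104 = 51.75 m
Minor: ΣK = 18.8; h_m = ΣK·V²/2g = 5.836 m
Total H_L = 51.75 + 5.836 = 57.59 m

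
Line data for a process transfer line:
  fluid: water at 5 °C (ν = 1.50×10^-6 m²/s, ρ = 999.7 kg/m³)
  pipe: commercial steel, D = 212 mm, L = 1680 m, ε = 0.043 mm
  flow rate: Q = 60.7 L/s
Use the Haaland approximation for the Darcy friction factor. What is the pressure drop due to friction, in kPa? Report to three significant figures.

V = 4Q/(πD²) = 4·0.0607/(π·0.212²) = 1.720 m/s
Re = VD/ν = 1.720·0.212/1.50×10^-6 = 2.43×10^5 → turbulent
ε/D = 0.043/212 = 2.03×10^-4
Haaland: f = 0.01648
h_f = f(L/D)V²/(2g) = 0.01648·(1680/0.212)·1.720²/(2·9.81) = 19.68 m
Δp = ρg·h_f = 999.7·9.81·19.68 = 193.0 kPa

Δp ≈ 193 kPa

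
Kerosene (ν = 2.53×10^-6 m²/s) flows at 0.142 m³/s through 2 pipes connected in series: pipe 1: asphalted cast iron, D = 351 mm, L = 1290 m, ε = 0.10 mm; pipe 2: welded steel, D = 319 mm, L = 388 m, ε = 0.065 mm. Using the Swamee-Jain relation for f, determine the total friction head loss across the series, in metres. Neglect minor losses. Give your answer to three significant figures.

H ≈ 10.4 m

Pipe 1: V = 1.468 m/s, Re = 2.04×10^5, ε/D = 2.85×10^-4, f = 0.01766, h_1 = f(L/D)V²/2g = 7.124 m
Pipe 2: V = 1.777 m/s, Re = 2.24×10^5, ε/D = 2.04×10^-4, f = 0.01691, h_2 = f(L/D)V²/2g = 3.309 m
Series → Q common, losses add: H = Σh = 10.43 m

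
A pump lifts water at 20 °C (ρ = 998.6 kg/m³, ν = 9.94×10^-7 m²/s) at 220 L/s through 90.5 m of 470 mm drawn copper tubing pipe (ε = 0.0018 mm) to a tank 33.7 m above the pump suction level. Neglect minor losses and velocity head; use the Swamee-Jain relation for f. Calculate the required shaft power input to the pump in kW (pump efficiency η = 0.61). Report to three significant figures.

V = 4Q/(πD²) = 1.268 m/s; Re = 6.00×10^5; ε/D = 3.83×10^-6; f = 0.01275
h_f = f(L/D)V²/2g = 0.2011 m
Total head H = z + h_f = 33.7 + 0.2011 = 33.90 m
P_hyd = ρgQH = 998.6·9.81·0.220·33.90 = 73.06 kW
P_shaft = P_hyd/η = 73.06/0.61 = 119.8 kW

P_shaft ≈ 120 kW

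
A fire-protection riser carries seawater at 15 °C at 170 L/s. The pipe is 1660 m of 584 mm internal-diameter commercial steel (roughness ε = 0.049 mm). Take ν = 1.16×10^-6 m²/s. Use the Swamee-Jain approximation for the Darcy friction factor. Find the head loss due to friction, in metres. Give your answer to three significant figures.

V = 4Q/(πD²) = 4·0.170/(π·0.584²) = 0.6346 m/s
Re = VD/ν = 0.6346·0.584/1.16×10^-6 = 3.20×10^5 → turbulent
ε/D = 0.049/584 = 8.39×10^-5
Swamee-Jain: f = 0.01514
h_f = f(L/D)V²/(2g) = 0.01514·(1660/0.584)·0.6346²/(2·9.81) = 0.8837 m

h_f ≈ 0.884 m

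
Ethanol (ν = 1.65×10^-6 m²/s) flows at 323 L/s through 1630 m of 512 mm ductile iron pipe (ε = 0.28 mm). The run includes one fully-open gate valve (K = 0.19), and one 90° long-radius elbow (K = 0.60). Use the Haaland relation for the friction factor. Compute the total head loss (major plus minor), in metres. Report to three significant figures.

H_L ≈ 7.24 m

V = 4Q/(πD²) = 1.569 m/s; V²/2g = 0.1254 m
Re = 4.87×10^5, ε/D = 5.47×10^-4 → f = 0.01789 (Haaland)
Major: h_f = f(L/D)·V²/2g = 0.01789·3184·0.1254 = 7.144 m
Minor: ΣK = 0.790; h_m = ΣK·V²/2g = 0.09910 m
Total H_L = 7.144 + 0.09910 = 7.243 m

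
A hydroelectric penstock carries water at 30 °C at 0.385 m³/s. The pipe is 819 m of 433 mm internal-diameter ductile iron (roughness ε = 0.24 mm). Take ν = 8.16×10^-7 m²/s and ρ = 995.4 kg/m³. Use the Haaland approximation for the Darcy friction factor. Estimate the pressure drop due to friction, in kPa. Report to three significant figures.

V = 4Q/(πD²) = 4·0.385/(π·0.433²) = 2.615 m/s
Re = VD/ν = 2.615·0.433/8.16×10^-7 = 1.39×10^6 → turbulent
ε/D = 0.24/433 = 5.54×10^-4
Haaland: f = 0.01742
h_f = f(L/D)V²/(2g) = 0.01742·(819/0.433)·2.615²/(2·9.81) = 11.48 m
Δp = ρg·h_f = 995.4·9.81·11.48 = 112.1 kPa

Δp ≈ 112 kPa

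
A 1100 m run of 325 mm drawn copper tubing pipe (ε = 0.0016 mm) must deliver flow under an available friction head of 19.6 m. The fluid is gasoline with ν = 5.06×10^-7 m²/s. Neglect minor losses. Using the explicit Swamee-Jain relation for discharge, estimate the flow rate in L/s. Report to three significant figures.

Q ≈ 273 L/s

Swamee-Jain (Type II): Q = -0.965·√(gD⁵h_f/L)·ln[ε/(3.7D) + √(3.17ν²L/(gD³h_f))]
√(gD⁵h_f/L) = √(9.81·0.325⁵·19.6/1100) = 0.02518
ε/(3.7D) = 1.33×10^-6; √(3.17ν²L/(gD³h_f)) = 1.16×10^-5
Q = -0.965·0.02518·ln(1.296×10^-5) = 0.2734 m³/s
Check: V = 3.30 m/s, Re = 2.12×10^6, f = 0.01047, h_f = 19.6 m ≈ 19.6 m ✓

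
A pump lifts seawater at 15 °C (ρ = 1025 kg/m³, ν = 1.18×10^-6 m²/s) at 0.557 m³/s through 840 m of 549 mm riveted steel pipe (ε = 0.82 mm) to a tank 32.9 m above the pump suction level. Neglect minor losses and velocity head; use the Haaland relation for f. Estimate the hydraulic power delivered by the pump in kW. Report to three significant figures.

V = 4Q/(πD²) = 2.353 m/s; Re = 1.09×10^6; ε/D = 0.00149; f = 0.02193
h_f = f(L/D)V²/2g = 9.468 m
Total head H = z + h_f = 32.9 + 9.468 = 42.37 m
P_hyd = ρgQH = 1025·9.81·0.557·42.37 = 237.3 kW

P_hyd ≈ 237 kW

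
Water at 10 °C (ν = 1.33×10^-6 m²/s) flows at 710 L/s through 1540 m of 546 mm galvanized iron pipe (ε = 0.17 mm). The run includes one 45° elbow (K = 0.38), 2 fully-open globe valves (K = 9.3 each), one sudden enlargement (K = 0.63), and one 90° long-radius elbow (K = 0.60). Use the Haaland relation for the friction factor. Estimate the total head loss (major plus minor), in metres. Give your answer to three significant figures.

V = 4Q/(πD²) = 3.032 m/s; V²/2g = 0.4687 m
Re = 1.24×10^6, ε/D = 3.11×10^-4 → f = 0.01559 (Haaland)
Major: h_f = f(L/D)·V²/2g = 0.01559·2821·0.4687 = 20.61 m
Minor: ΣK = 20.2; h_m = ΣK·V²/2g = 9.472 m
Total H_L = 20.61 + 9.472 = 30.08 m

H_L ≈ 30.1 m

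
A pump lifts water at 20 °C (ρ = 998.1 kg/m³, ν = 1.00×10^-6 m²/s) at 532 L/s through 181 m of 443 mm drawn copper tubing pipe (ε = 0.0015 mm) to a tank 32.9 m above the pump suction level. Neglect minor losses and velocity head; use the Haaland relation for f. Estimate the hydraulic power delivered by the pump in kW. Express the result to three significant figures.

P_hyd ≈ 185 kW

V = 4Q/(πD²) = 3.452 m/s; Re = 1.53×10^6; ε/D = 3.39×10^-6; f = 0.01088
h_f = f(L/D)V²/2g = 2.698 m
Total head H = z + h_f = 32.9 + 2.698 = 35.60 m
P_hyd = ρgQH = 998.1·9.81·0.532·35.60 = 185.4 kW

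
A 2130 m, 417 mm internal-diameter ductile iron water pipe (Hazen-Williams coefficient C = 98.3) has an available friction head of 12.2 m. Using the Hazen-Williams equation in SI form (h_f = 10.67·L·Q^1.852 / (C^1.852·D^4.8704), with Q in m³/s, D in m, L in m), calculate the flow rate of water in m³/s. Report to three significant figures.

Q ≈ 0.169 m³/s

Rearranging: Q = [h_f·C^1.852·D^4.8704 / (10.67·L)]^(1/1.852)
Q = [12.2·98.3^1.852·0.417^4.8704 / (10.67·2130)]^0.540 = 0.1690 m³/s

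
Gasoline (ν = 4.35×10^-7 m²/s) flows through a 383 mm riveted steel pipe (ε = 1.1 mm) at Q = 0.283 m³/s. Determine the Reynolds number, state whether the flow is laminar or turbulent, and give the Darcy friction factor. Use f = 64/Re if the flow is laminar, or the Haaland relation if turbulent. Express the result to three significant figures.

Re ≈ 2.16×10^6; turbulent; f ≈ 0.0260

V = 4Q/(πD²) = 2.456 m/s
Re = VD/ν = 2.456·0.383/4.35×10^-7 = 2.16×10^6
Re > 4000 → turbulent; ε/D = 0.00287
Haaland: f = 0.02596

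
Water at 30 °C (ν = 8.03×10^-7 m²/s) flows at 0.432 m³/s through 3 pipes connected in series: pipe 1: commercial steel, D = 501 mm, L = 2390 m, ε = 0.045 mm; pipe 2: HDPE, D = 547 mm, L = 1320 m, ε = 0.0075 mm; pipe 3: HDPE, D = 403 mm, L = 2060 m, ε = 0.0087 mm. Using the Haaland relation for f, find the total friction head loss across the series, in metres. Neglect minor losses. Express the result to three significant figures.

Pipe 1: V = 2.191 m/s, Re = 1.37×10^6, ε/D = 8.98×10^-5, f = 0.01285, h_1 = f(L/D)V²/2g = 15.01 m
Pipe 2: V = 1.838 m/s, Re = 1.25×10^6, ε/D = 1.37×10^-5, f = 0.01146, h_2 = f(L/D)V²/2g = 4.761 m
Pipe 3: V = 3.387 m/s, Re = 1.70×10^6, ε/D = 2.16×10^-5, f = 0.01119, h_3 = f(L/D)V²/2g = 33.45 m
Series → Q common, losses add: H = Σh = 53.22 m

H ≈ 53.2 m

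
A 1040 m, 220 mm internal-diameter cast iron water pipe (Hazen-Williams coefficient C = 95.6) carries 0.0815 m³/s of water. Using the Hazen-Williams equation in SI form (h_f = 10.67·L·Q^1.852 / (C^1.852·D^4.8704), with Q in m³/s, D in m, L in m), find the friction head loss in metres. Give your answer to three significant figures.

h_f = 10.67·1040·0.0815^1.852 / (95.6^1.852·0.220^4.8704) = 36.60 m

h_f ≈ 36.6 m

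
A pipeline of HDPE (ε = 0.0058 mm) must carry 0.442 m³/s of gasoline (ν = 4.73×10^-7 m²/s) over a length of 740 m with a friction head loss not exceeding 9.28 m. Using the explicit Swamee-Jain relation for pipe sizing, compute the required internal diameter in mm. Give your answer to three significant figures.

D ≈ 423 mm

Swamee-Jain (Type III): D = 0.66·[ε^1.25·(LQ²/(gh_f))^4.75 + ν·Q^9.4·(L/(gh_f))^5.2]^0.04
LQ²/(gh_f) = 1.588; L/(gh_f) = 8.129
Term 1 = ε^1.25·(…)^4.75 = 2.56×10^-6; Term 2 = ν·Q^9.4·(…)^5.2 = 1.19×10^-5
D = 0.66·(2.56×10^-6 + 1.19×10^-5)^0.04 = 0.4226 m = 423 mm
Check: V = 3.15 m/s, Re = 2.82×10^6, f = 0.01043, h_f = 9.25 m ≈ 9.28 m ✓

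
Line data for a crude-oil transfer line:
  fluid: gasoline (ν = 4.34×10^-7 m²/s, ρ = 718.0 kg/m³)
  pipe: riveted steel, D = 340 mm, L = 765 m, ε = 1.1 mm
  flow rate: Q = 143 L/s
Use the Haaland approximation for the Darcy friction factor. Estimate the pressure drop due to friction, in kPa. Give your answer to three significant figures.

Δp ≈ 53.9 kPa

V = 4Q/(πD²) = 4·0.143/(π·0.340²) = 1.575 m/s
Re = VD/ν = 1.575·0.340/4.34×10^-7 = 1.23×10^6 → turbulent
ε/D = 1.1/340 = 0.00324
Haaland: f = 0.02688
h_f = f(L/D)V²/(2g) = 0.02688·(765/0.340)·1.575²/(2·9.81) = 7.646 m
Δp = ρg·h_f = 718.0·9.81·7.646 = 53.86 kPa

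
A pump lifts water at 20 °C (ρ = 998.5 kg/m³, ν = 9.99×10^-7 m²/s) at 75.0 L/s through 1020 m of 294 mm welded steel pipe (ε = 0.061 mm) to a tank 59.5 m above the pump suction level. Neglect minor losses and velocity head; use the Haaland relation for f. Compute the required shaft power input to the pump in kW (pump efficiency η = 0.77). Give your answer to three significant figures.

V = 4Q/(πD²) = 1.105 m/s; Re = 3.25×10^5; ε/D = 2.07×10^-4; f = 0.01598
h_f = f(L/D)V²/2g = 3.450 m
Total head H = z + h_f = 59.5 + 3.450 = 62.95 m
P_hyd = ρgQH = 998.5·9.81·0.0750·62.95 = 46.25 kW
P_shaft = P_hyd/η = 46.25/0.77 = 60.06 kW

P_shaft ≈ 60.1 kW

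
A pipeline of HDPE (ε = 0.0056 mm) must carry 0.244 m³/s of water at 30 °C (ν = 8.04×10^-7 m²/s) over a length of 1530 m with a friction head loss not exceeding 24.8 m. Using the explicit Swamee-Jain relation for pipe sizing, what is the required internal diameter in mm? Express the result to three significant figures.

D ≈ 326 mm

Swamee-Jain (Type III): D = 0.66·[ε^1.25·(LQ²/(gh_f))^4.75 + ν·Q^9.4·(L/(gh_f))^5.2]^0.04
LQ²/(gh_f) = 0.3744; L/(gh_f) = 6.289
Term 1 = ε^1.25·(…)^4.75 = 2.56×10^-9; Term 2 = ν·Q^9.4·(…)^5.2 = 1.99×10^-8
D = 0.66·(2.56×10^-9 + 1.99×10^-8)^0.04 = 0.3263 m = 326 mm
Check: V = 2.92 m/s, Re = 1.18×10^6, f = 0.01174, h_f = 23.9 m ≈ 24.8 m ✓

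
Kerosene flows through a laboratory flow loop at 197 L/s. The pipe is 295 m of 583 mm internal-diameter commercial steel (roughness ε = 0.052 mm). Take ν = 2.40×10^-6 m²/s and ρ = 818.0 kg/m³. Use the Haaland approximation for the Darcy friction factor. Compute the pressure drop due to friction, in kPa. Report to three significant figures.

V = 4Q/(πD²) = 4·0.197/(π·0.583²) = 0.7380 m/s
Re = VD/ν = 0.7380·0.583/2.40×10^-6 = 1.79×10^5 → turbulent
ε/D = 0.052/583 = 8.92×10^-5
Haaland: f = 0.01641
h_f = f(L/D)V²/(2g) = 0.01641·(295/0.583)·0.7380²/(2·9.81) = 0.2304 m
Δp = ρg·h_f = 818.0·9.81·0.2304 = 1.849 kPa

Δp ≈ 1.85 kPa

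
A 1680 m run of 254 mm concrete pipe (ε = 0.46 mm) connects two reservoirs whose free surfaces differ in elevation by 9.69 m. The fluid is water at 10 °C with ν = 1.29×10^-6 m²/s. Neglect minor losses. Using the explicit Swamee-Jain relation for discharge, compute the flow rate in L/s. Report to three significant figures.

Swamee-Jain (Type II): Q = -0.965·√(gD⁵h_f/L)·ln[ε/(3.7D) + √(3.17ν²L/(gD³h_f))]
√(gD⁵h_f/L) = √(9.81·0.254⁵·9.69/1680) = 0.007734
ε/(3.7D) = 4.89×10^-4; √(3.17ν²L/(gD³h_f)) = 7.54×10^-5
Q = -0.965·0.007734·ln(5.649×10^-4) = 0.05582 m³/s
Check: V = 1.10 m/s, Re = 2.17×10^5, f = 0.02386, h_f = 9.76 m ≈ 9.69 m ✓

Q ≈ 55.8 L/s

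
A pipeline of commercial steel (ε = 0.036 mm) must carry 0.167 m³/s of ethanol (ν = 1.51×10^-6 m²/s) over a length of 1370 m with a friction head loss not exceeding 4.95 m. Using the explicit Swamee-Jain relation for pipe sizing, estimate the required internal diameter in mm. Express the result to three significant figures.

D ≈ 399 mm

Swamee-Jain (Type III): D = 0.66·[ε^1.25·(LQ²/(gh_f))^4.75 + ν·Q^9.4·(L/(gh_f))^5.2]^0.04
LQ²/(gh_f) = 0.7868; L/(gh_f) = 28.21
Term 1 = ε^1.25·(…)^4.75 = 8.93×10^-7; Term 2 = ν·Q^9.4·(…)^5.2 = 2.60×10^-6
D = 0.66·(8.93×10^-7 + 2.60×10^-6)^0.04 = 0.3993 m = 399 mm
Check: V = 1.33 m/s, Re = 3.53×10^5, f = 0.01500, h_f = 4.67 m ≈ 4.95 m ✓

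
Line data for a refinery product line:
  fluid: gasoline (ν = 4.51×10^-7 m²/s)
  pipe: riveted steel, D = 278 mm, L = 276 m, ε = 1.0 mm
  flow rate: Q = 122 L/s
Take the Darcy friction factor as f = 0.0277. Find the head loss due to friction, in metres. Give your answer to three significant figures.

h_f ≈ 5.66 m

V = 4Q/(πD²) = 4·0.122/(π·0.278²) = 2.010 m/s
h_f = f(L/D)V²/(2g) = 0.02770·(276/0.278)·2.010²/(2·9.81) = 5.662 m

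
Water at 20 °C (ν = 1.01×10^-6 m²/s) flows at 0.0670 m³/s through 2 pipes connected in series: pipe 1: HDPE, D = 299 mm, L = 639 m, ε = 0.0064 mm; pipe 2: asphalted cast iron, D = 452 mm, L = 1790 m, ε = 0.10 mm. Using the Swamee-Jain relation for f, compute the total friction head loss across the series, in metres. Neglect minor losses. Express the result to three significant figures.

Pipe 1: V = 0.9542 m/s, Re = 2.82×10^5, ε/D = 2.14×10^-5, f = 0.01478, h_1 = f(L/D)V²/2g = 1.466 m
Pipe 2: V = 0.4175 m/s, Re = 1.87×10^5, ε/D = 2.21×10^-4, f = 0.01743, h_2 = f(L/D)V²/2g = 0.6134 m
Series → Q common, losses add: H = Σh = 2.079 m

H ≈ 2.08 m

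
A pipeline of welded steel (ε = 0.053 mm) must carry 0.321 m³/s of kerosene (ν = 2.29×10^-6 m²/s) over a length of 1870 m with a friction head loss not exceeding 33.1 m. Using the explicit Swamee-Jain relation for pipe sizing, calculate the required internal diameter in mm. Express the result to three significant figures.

Swamee-Jain (Type III): D = 0.66·[ε^1.25·(LQ²/(gh_f))^4.75 + ν·Q^9.4·(L/(gh_f))^5.2]^0.04
LQ²/(gh_f) = 0.5934; L/(gh_f) = 5.759
Term 1 = ε^1.25·(…)^4.75 = 3.79×10^-7; Term 2 = ν·Q^9.4·(…)^5.2 = 4.73×10^-7
D = 0.66·(3.79×10^-7 + 4.73×10^-7)^0.04 = 0.3774 m = 377 mm
Check: V = 2.87 m/s, Re = 4.73×10^5, f = 0.01500, h_f = 31.2 m ≈ 33.1 m ✓

D ≈ 377 mm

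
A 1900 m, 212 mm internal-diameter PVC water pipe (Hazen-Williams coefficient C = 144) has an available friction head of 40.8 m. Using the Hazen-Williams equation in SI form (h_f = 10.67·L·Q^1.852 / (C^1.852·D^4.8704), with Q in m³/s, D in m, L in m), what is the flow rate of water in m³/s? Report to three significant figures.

Rearranging: Q = [h_f·C^1.852·D^4.8704 / (10.67·L)]^(1/1.852)
Q = [40.8·144^1.852·0.212^4.8704 / (10.67·1900)]^0.540 = 0.08529 m³/s

Q ≈ 0.0853 m³/s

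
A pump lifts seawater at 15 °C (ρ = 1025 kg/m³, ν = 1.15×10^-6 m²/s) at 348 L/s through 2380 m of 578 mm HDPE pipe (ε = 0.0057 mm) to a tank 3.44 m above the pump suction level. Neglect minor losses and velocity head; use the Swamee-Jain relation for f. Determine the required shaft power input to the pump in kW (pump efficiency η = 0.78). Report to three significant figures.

V = 4Q/(πD²) = 1.326 m/s; Re = 6.67×10^5; ε/D = 9.86×10^-6; f = 0.01263
h_f = f(L/D)V²/2g = 4.663 m
Total head H = z + h_f = 3.44 + 4.663 = 8.103 m
P_hyd = ρgQH = 1025·9.81·0.348·8.103 = 28.35 kW
P_shaft = P_hyd/η = 28.35/0.78 = 36.35 kW

P_shaft ≈ 36.4 kW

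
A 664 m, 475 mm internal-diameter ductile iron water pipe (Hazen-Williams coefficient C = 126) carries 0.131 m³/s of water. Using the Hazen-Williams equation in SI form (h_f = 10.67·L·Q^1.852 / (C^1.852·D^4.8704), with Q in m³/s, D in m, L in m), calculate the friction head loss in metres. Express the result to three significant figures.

h_f = 10.67·664·0.131^1.852 / (126^1.852·0.475^4.8704) = 0.7948 m

h_f ≈ 0.795 m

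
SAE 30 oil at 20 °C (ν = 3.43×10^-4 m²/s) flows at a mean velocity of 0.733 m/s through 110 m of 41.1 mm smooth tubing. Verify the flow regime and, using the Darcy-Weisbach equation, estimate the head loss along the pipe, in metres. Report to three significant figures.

h_f ≈ 53.4 m

Re = VD/ν = 0.733·0.04110/3.43×10^-4 = 87.8 → laminar (Re < 2300)
f = 64/Re = 0.7287
h_f = f(L/D)V²/(2g) = 0.7287·(110/0.04110)·0.733²/(2·9.81) = 53.41 m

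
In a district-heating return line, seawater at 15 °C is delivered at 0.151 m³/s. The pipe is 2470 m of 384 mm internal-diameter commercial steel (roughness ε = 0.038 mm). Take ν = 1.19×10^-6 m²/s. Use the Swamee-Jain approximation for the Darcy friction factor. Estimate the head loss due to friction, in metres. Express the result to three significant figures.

V = 4Q/(πD²) = 4·0.151/(π·0.384²) = 1.304 m/s
Re = VD/ν = 1.304·0.384/1.19×10^-6 = 4.21×10^5 → turbulent
ε/D = 0.038/384 = 9.90×10^-5
Swamee-Jain: f = 0.01476
h_f = f(L/D)V²/(2g) = 0.01476·(2470/0.384)·1.304²/(2·9.81) = 8.224 m

h_f ≈ 8.22 m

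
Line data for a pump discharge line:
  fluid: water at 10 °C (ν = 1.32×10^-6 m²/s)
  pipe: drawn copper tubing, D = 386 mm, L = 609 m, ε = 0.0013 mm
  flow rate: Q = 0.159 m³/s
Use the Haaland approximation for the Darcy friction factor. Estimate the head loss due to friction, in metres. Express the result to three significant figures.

V = 4Q/(πD²) = 4·0.159/(π·0.386²) = 1.359 m/s
Re = VD/ν = 1.359·0.386/1.32×10^-6 = 3.97×10^5 → turbulent
ε/D = 0.0013/386 = 3.37×10^-6
Haaland: f = 0.01365
h_f = f(L/D)V²/(2g) = 0.01365·(609/0.386)·1.359²/(2·9.81) = 2.026 m

h_f ≈ 2.03 m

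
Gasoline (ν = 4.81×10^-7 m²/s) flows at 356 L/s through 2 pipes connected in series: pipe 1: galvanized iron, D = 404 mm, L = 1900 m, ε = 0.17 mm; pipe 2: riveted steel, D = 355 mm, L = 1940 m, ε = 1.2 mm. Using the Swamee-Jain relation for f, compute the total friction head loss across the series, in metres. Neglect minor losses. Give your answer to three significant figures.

H ≈ 128 m

Pipe 1: V = 2.777 m/s, Re = 2.33×10^6, ε/D = 4.21×10^-4, f = 0.01639, h_1 = f(L/D)V²/2g = 30.31 m
Pipe 2: V = 3.597 m/s, Re = 2.65×10^6, ε/D = 0.00338, f = 0.02715, h_2 = f(L/D)V²/2g = 97.81 m
Series → Q common, losses add: H = Σh = 128.1 m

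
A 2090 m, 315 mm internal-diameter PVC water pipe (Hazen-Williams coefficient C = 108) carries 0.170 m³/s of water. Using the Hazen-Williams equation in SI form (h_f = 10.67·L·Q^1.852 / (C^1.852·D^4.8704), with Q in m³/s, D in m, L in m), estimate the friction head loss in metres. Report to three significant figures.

h_f = 10.67·2090·0.170^1.852 / (108^1.852·0.315^4.8704) = 39.87 m

h_f ≈ 39.9 m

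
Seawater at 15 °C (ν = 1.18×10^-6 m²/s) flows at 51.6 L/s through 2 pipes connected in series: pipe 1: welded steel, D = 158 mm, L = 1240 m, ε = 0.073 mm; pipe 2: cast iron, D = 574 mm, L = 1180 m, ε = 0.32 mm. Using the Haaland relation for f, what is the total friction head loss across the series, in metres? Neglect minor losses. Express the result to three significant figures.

H ≈ 49.0 m

Pipe 1: V = 2.632 m/s, Re = 3.52×10^5, ε/D = 4.62×10^-4, f = 0.01766, h_1 = f(L/D)V²/2g = 48.93 m
Pipe 2: V = 0.1994 m/s, Re = 9.70×10^4, ε/D = 5.57×10^-4, f = 0.02038, h_2 = f(L/D)V²/2g = 0.08491 m
Series → Q common, losses add: H = Σh = 49.02 m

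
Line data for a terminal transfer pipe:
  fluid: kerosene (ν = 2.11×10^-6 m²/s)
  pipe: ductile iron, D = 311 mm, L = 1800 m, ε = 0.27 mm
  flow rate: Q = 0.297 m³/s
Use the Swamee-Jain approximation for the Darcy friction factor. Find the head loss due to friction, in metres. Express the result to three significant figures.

V = 4Q/(πD²) = 4·0.297/(π·0.311²) = 3.910 m/s
Re = VD/ν = 3.910·0.311/2.11×10^-6 = 5.76×10^5 → turbulent
ε/D = 0.27/311 = 8.68×10^-4
Swamee-Jain: f = 0.01967
h_f = f(L/D)V²/(2g) = 0.01967·(1800/0.311)·3.910²/(2·9.81) = 88.69 m

h_f ≈ 88.7 m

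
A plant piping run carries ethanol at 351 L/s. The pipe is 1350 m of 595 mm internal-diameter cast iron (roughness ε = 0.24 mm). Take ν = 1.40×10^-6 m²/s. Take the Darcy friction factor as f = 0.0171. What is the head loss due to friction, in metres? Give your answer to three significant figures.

h_f ≈ 3.15 m

V = 4Q/(πD²) = 4·0.351/(π·0.595²) = 1.262 m/s
h_f = f(L/D)V²/(2g) = 0.01710·(1350/0.595)·1.262²/(2·9.81) = 3.151 m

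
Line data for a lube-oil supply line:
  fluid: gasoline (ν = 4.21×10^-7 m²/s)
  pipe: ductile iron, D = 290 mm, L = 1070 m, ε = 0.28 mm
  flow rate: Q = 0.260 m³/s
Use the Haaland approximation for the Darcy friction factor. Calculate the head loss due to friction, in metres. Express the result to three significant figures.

V = 4Q/(πD²) = 4·0.260/(π·0.290²) = 3.936 m/s
Re = VD/ν = 3.936·0.290/4.21×10^-7 = 2.71×10^6 → turbulent
ε/D = 0.28/290 = 9.66×10^-4
Haaland: f = 0.01961
h_f = f(L/D)V²/(2g) = 0.01961·(1070/0.290)·3.936²/(2·9.81) = 57.14 m

h_f ≈ 57.1 m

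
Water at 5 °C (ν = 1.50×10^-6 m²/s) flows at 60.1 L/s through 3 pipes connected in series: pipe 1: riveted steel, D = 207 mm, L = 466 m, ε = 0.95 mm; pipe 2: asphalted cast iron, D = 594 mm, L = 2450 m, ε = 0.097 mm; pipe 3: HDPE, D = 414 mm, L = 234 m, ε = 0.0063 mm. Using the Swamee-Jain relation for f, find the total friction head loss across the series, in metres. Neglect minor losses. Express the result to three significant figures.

Pipe 1: V = 1.786 m/s, Re = 2.46×10^5, ε/D = 0.00459, f = 0.03016, h_1 = f(L/D)V²/2g = 11.04 m
Pipe 2: V = 0.2169 m/s, Re = 8.59×10^4, ε/D = 1.63×10^-4, f = 0.01931, h_2 = f(L/D)V²/2g = 0.1909 m
Pipe 3: V = 0.4465 m/s, Re = 1.23×10^5, ε/D = 1.52×10^-5, f = 0.01721, h_3 = f(L/D)V²/2g = 0.09884 m
Series → Q common, losses add: H = Σh = 11.33 m

H ≈ 11.3 m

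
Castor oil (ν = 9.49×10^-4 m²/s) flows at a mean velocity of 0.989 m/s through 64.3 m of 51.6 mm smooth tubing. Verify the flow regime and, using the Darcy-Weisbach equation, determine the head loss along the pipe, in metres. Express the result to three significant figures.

h_f ≈ 73.9 m

Re = VD/ν = 0.989·0.05160/9.49×10^-4 = 53.8 → laminar (Re < 2300)
f = 64/Re = 1.190
h_f = f(L/D)V²/(2g) = 1.190·(64.3/0.05160)·0.989²/(2·9.81) = 73.94 m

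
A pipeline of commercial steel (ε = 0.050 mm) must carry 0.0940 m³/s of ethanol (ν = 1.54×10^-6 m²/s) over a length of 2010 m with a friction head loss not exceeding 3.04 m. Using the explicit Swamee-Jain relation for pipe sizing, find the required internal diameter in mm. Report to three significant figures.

D ≈ 386 mm

Swamee-Jain (Type III): D = 0.66·[ε^1.25·(LQ²/(gh_f))^4.75 + ν·Q^9.4·(L/(gh_f))^5.2]^0.04
LQ²/(gh_f) = 0.5955; L/(gh_f) = 67.40
Term 1 = ε^1.25·(…)^4.75 = 3.59×10^-7; Term 2 = ν·Q^9.4·(…)^5.2 = 1.11×10^-6
D = 0.66·(3.59×10^-7 + 1.11×10^-6)^0.04 = 0.3856 m = 386 mm
Check: V = 0.805 m/s, Re = 2.02×10^5, f = 0.01660, h_f = 2.86 m ≈ 3.04 m ✓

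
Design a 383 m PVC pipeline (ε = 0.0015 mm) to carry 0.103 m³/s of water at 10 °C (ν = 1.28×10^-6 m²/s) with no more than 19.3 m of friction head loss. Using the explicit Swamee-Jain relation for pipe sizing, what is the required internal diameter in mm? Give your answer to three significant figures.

D ≈ 189 mm

Swamee-Jain (Type III): D = 0.66·[ε^1.25·(LQ²/(gh_f))^4.75 + ν·Q^9.4·(L/(gh_f))^5.2]^0.04
LQ²/(gh_f) = 0.02146; L/(gh_f) = 2.023
Term 1 = ε^1.25·(…)^4.75 = 6.24×10^-16; Term 2 = ν·Q^9.4·(…)^5.2 = 2.62×10^-14
D = 0.66·(6.24×10^-16 + 2.62×10^-14)^0.04 = 0.1891 m = 189 mm
Check: V = 3.67 m/s, Re = 5.42×10^5, f = 0.01304, h_f = 18.1 m ≈ 19.3 m ✓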